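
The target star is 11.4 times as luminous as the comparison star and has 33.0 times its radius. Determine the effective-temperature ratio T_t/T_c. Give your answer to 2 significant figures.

0.32

L ∝ R²T⁴ gives T ∝ (L/R²)^(1/4), so
T_t/T_c = (11.4 / 33.0²)^(1/4) = (0.01047)^(1/4) = 0.3199.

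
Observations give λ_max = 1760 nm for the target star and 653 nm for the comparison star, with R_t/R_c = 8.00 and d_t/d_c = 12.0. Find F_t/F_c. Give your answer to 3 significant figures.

Wien's law: T_t/T_c = λ_c/λ_t = 653/1760 = 0.3710.
L_t/L_c = (R_t/R_c)²(T_t/T_c)⁴ = (8.00)²(0.3710)⁴ = 1.213.
F_t/F_c = (L_t/L_c)/(d_t/d_c)² = 1.213/(12.0)² = 0.008422.

0.00842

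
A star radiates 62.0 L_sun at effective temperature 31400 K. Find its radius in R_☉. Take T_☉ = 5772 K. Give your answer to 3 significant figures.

R/R_☉ = √(L/L_☉) / (T/T_☉)² = √(62.0) / (5.440)²
       = 7.874 / 29.59 = 0.2661.

0.266 R_☉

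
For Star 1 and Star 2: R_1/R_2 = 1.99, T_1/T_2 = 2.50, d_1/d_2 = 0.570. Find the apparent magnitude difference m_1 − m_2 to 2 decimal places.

-6.69

L_1/L_2 = (1.99)²(2.50)⁴ = 154.7.
F_1/F_2 = (L_1/L_2)/(d_1/d_2)² = 154.7/0.3249 = 476.1.
m_1 − m_2 = −2.5 log₁₀(476.1) = -6.69.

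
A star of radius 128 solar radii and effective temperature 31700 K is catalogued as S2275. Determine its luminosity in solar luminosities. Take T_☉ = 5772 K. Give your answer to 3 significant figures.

L/L_☉ = (R/R_☉)² (T/T_☉)⁴ = (128)² × (31700/5772)⁴
       = 1.638×10^4 × (5.492)⁴ = 1.638×10^4 × 909.8 = 1.491×10^7.

1.49×10^7 solar luminosities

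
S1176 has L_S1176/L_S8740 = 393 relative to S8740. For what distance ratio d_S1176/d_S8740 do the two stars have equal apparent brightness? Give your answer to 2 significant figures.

Equal flux requires L_S1176/d_S1176² = L_S8740/d_S8740², so d_S1176/d_S8740 = √(L_S1176/L_S8740)
= √(393) = 19.82.

20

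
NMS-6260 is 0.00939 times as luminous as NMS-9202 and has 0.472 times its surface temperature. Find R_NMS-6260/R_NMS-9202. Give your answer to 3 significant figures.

L ∝ R²T⁴ gives R ∝ √L / T², so
R_NMS-6260/R_NMS-9202 = √(0.00939) / (0.472)² = 0.09690 / 0.2228 = 0.4350.

0.435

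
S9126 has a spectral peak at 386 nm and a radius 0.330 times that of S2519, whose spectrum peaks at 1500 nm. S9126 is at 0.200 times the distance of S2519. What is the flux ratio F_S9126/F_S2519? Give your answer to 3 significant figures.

Wien's law: T_S9126/T_S2519 = λ_S2519/λ_S9126 = 1500/386 = 3.886.
L_S9126/L_S2519 = (R_S9126/R_S2519)²(T_S9126/T_S2519)⁴ = (0.330)²(3.886)⁴ = 24.83.
F_S9126/F_S2519 = (L_S9126/L_S2519)/(d_S9126/d_S2519)² = 24.83/(0.200)² = 620.8.

621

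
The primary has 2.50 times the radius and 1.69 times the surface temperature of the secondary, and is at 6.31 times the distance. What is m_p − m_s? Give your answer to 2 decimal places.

L_p/L_s = (2.50)²(1.69)⁴ = 50.98.
F_p/F_s = (L_p/L_s)/(d_p/d_s)² = 50.98/39.82 = 1.280.
m_p − m_s = −2.5 log₁₀(1.280) = -0.27.

-0.27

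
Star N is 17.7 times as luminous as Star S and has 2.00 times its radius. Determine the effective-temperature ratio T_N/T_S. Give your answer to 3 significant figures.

1.45

L ∝ R²T⁴ gives T ∝ (L/R²)^(1/4), so
T_N/T_S = (17.7 / 2.00²)^(1/4) = (4.425)^(1/4) = 1.450.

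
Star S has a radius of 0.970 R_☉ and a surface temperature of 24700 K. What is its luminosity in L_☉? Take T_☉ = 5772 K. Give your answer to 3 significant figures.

316 L_☉

L/L_☉ = (R/R_☉)² (T/T_☉)⁴ = (0.970)² × (24700/5772)⁴
       = 0.9409 × (4.279)⁴ = 0.9409 × 335.3 = 315.5.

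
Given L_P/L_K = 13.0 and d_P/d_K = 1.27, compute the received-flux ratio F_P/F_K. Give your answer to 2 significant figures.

8.1

F = L/(4πd²), so F_P/F_K = (L_P/L_K) / (d_P/d_K)²
= 13.0 / (1.27)² = 13.0 / 1.613 = 8.060.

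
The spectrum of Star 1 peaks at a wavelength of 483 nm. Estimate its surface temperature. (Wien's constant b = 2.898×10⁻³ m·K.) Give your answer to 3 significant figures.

6.00×10^3 K

T = b/λ_max = 2.898×10⁻³ / (483×10⁻⁹) = 6000 K.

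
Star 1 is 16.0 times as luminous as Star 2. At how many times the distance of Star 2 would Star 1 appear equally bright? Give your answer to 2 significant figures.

Equal flux requires L_1/d_1² = L_2/d_2², so d_1/d_2 = √(L_1/L_2)
= √(16.0) = 4.000.

4.0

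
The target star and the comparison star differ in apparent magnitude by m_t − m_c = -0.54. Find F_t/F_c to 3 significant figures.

F_t/F_c = 10^(−(m_t − m_c)/2.5) = 10^(0.54/2.5) = 10^0.216 = 1.644.

1.64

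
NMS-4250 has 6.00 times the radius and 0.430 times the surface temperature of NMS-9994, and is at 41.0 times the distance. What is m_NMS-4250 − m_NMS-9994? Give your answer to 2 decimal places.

7.84

L_NMS-4250/L_NMS-9994 = (6.00)²(0.430)⁴ = 1.231.
F_NMS-4250/F_NMS-9994 = (L_NMS-4250/L_NMS-9994)/(d_NMS-4250/d_NMS-9994)² = 1.231/1681 = 7.322×10^-4.
m_NMS-4250 − m_NMS-9994 = −2.5 log₁₀(7.322×10^-4) = 7.84.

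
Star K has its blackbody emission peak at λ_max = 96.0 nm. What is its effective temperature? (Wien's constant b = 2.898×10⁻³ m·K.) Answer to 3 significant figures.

T = b/λ_max = 2.898×10⁻³ / (96.0×10⁻⁹) = 3.019×10^4 K.

3.02×10^4 K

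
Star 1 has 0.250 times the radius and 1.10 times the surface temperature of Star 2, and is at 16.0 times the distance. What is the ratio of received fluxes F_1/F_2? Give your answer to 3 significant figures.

3.57×10^-4

L_1/L_2 = (R_1/R_2)²(T_1/T_2)⁴ = (0.250)² × (1.10)⁴ = 0.09151.
F_1/F_2 = (L_1/L_2)/(d_1/d_2)² = 0.09151 / (16.0)² = 3.574×10^-4.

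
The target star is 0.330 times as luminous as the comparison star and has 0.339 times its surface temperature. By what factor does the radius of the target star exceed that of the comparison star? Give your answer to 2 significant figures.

L ∝ R²T⁴ gives R ∝ √L / T², so
R_t/R_c = √(0.330) / (0.339)² = 0.5745 / 0.1149 = 4.999.

5.0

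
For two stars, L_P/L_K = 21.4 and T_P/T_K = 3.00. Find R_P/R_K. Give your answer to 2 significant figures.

0.51

L ∝ R²T⁴ gives R ∝ √L / T², so
R_P/R_K = √(21.4) / (3.00)² = 4.626 / 9.000 = 0.5140.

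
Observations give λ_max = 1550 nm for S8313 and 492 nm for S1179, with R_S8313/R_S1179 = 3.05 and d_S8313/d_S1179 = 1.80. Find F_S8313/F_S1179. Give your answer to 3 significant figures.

0.0291

Wien's law: T_S8313/T_S1179 = λ_S1179/λ_S8313 = 492/1550 = 0.3174.
L_S8313/L_S1179 = (R_S8313/R_S1179)²(T_S8313/T_S1179)⁴ = (3.05)²(0.3174)⁴ = 0.09444.
F_S8313/F_S1179 = (L_S8313/L_S1179)/(d_S8313/d_S1179)² = 0.09444/(1.80)² = 0.02915.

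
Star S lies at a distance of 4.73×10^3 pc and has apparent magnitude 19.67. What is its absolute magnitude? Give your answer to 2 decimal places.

6.30

M = m − 5 log₁₀(d/10 pc) = 19.67 − 5 log₁₀(4.73×10^3/10)
  = 19.67 − 5 × 2.675 = 19.67 − 13.37 = 6.30.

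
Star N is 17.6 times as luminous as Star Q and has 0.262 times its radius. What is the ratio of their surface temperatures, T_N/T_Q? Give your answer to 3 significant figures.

4.00

L ∝ R²T⁴ gives T ∝ (L/R²)^(1/4), so
T_N/T_Q = (17.6 / 0.262²)^(1/4) = (256.4)^(1/4) = 4.002.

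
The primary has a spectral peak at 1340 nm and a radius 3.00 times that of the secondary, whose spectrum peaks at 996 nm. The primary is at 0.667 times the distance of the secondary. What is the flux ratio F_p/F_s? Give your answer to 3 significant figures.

6.17

Wien's law: T_p/T_s = λ_s/λ_p = 996/1340 = 0.7433.
L_p/L_s = (R_p/R_s)²(T_p/T_s)⁴ = (3.00)²(0.7433)⁴ = 2.747.
F_p/F_s = (L_p/L_s)/(d_p/d_s)² = 2.747/(0.667)² = 6.175.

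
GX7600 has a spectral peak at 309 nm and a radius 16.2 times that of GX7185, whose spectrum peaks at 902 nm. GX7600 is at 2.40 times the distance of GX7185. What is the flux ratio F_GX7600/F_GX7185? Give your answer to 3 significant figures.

Wien's law: T_GX7600/T_GX7185 = λ_GX7185/λ_GX7600 = 902/309 = 2.919.
L_GX7600/L_GX7185 = (R_GX7600/R_GX7185)²(T_GX7600/T_GX7185)⁴ = (16.2)²(2.919)⁴ = 1.906×10^4.
F_GX7600/F_GX7185 = (L_GX7600/L_GX7185)/(d_GX7600/d_GX7185)² = 1.906×10^4/(2.40)² = 3308.

3.31×10^3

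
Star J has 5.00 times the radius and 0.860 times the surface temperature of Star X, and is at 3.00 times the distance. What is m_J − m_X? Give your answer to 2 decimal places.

-0.45

L_J/L_X = (5.00)²(0.860)⁴ = 13.68.
F_J/F_X = (L_J/L_X)/(d_J/d_X)² = 13.68/9.000 = 1.519.
m_J − m_X = −2.5 log₁₀(1.519) = -0.45.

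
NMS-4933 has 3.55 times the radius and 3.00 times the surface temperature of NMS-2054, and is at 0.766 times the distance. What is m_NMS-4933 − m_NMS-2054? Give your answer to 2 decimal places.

L_NMS-4933/L_NMS-2054 = (3.55)²(3.00)⁴ = 1021.
F_NMS-4933/F_NMS-2054 = (L_NMS-4933/L_NMS-2054)/(d_NMS-4933/d_NMS-2054)² = 1021/0.5868 = 1740.
m_NMS-4933 − m_NMS-2054 = −2.5 log₁₀(1740) = -8.10.

-8.10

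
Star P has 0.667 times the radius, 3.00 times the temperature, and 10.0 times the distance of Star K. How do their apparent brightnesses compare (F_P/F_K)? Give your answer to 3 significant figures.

L_P/L_K = (R_P/R_K)²(T_P/T_K)⁴ = (0.667)² × (3.00)⁴ = 36.04.
F_P/F_K = (L_P/L_K)/(d_P/d_K)² = 36.04 / (10.0)² = 0.3604.

0.360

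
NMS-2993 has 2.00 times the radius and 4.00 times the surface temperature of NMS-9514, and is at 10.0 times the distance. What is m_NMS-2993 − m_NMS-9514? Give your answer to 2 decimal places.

-2.53

L_NMS-2993/L_NMS-9514 = (2.00)²(4.00)⁴ = 1024.
F_NMS-2993/F_NMS-9514 = (L_NMS-2993/L_NMS-9514)/(d_NMS-2993/d_NMS-9514)² = 1024/100.0 = 10.24.
m_NMS-2993 − m_NMS-9514 = −2.5 log₁₀(10.24) = -2.53.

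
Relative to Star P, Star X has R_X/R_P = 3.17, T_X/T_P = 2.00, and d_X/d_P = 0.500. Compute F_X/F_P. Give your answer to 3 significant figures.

L_X/L_P = (R_X/R_P)²(T_X/T_P)⁴ = (3.17)² × (2.00)⁴ = 160.8.
F_X/F_P = (L_X/L_P)/(d_X/d_P)² = 160.8 / (0.500)² = 643.1.

643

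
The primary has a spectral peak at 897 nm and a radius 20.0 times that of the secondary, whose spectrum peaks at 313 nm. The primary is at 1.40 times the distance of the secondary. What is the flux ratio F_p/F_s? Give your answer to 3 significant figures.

Wien's law: T_p/T_s = λ_s/λ_p = 313/897 = 0.3489.
L_p/L_s = (R_p/R_s)²(T_p/T_s)⁴ = (20.0)²(0.3489)⁴ = 5.930.
F_p/F_s = (L_p/L_s)/(d_p/d_s)² = 5.930/(1.40)² = 3.026.

3.03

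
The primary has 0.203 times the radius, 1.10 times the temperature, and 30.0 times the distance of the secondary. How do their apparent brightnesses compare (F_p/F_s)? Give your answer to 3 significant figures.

6.70×10^-5

L_p/L_s = (R_p/R_s)²(T_p/T_s)⁴ = (0.203)² × (1.10)⁴ = 0.06033.
F_p/F_s = (L_p/L_s)/(d_p/d_s)² = 0.06033 / (30.0)² = 6.704×10^-5.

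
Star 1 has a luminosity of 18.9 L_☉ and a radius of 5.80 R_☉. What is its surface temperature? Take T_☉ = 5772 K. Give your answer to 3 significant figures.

5.00×10^3 K

T/T_☉ = (L/L_☉)^(1/4) / (R/R_☉)^(1/2)
T = 5772 × (18.9)^(1/4) / √(5.80) = 5772 × 2.085 / 2.408 = 4997 K.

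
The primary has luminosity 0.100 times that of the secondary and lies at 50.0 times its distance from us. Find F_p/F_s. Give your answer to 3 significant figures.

4.00×10^-5

F = L/(4πd²), so F_p/F_s = (L_p/L_s) / (d_p/d_s)²
= 0.100 / (50.0)² = 0.100 / 2500 = 4.000×10^-5.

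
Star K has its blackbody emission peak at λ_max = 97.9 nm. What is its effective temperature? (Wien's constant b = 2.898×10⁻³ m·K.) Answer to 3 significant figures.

T = b/λ_max = 2.898×10⁻³ / (97.9×10⁻⁹) = 2.960×10^4 K.

2.96×10^4 K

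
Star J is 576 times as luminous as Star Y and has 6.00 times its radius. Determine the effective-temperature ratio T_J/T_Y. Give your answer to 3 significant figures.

2.00

L ∝ R²T⁴ gives T ∝ (L/R²)^(1/4), so
T_J/T_Y = (576 / 6.00²)^(1/4) = (16.00)^(1/4) = 2.000.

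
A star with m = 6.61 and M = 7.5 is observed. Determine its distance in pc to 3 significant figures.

6.64 pc

m − M = 5 log₁₀(d/10 pc)
6.61 − (7.5) = -0.89 = 5 log₁₀(d/10)
d = 10 × 10^(-0.89/5) = 10 × 10^-0.178 = 6.637 pc.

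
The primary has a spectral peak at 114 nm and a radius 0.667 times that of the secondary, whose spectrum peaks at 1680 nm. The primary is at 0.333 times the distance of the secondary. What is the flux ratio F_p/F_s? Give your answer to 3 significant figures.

Wien's law: T_p/T_s = λ_s/λ_p = 1680/114 = 14.74.
L_p/L_s = (R_p/R_s)²(T_p/T_s)⁴ = (0.667)²(14.74)⁴ = 2.098×10^4.
F_p/F_s = (L_p/L_s)/(d_p/d_s)² = 2.098×10^4/(0.333)² = 1.892×10^5.

1.89×10^5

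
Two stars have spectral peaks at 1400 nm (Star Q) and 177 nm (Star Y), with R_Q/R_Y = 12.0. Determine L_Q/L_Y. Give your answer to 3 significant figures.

0.0368

Wien's law gives T ∝ 1/λ_max, so T_Q/T_Y = λ_Y/λ_Q = 177/1400 = 0.1264.
Then L ∝ R²T⁴ gives L_Q/L_Y = (12.0)² × (0.1264)⁴ = 144.0 × 2.555×10^-4 = 0.03679.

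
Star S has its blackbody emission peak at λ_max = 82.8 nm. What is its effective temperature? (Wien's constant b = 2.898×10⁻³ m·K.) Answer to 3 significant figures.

T = b/λ_max = 2.898×10⁻³ / (82.8×10⁻⁹) = 3.500×10^4 K.

3.50×10^4 K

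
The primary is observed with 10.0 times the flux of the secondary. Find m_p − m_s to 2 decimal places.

m_p − m_s = −2.5 log₁₀(F_p/F_s) = −2.5 log₁₀(10.0) = −2.5 × (1.000) = -2.500.

-2.50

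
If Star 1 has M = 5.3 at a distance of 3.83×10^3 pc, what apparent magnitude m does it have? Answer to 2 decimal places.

18.22

m = M + 5 log₁₀(d/10 pc) = 5.3 + 5 log₁₀(3.83×10^3/10)
  = 5.3 + 5 × 2.583 = 5.3 + 12.92 = 18.22.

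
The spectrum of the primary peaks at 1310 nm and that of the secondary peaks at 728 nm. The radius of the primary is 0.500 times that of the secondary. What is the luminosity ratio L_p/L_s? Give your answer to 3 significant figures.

0.0238

Wien's law gives T ∝ 1/λ_max, so T_p/T_s = λ_s/λ_p = 728/1310 = 0.5557.
Then L ∝ R²T⁴ gives L_p/L_s = (0.500)² × (0.5557)⁴ = 0.2500 × 0.09538 = 0.02384.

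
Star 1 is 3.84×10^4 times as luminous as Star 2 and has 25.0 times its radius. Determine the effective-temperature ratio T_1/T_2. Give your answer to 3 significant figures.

L ∝ R²T⁴ gives T ∝ (L/R²)^(1/4), so
T_1/T_2 = (3.84×10^4 / 25.0²)^(1/4) = (61.44)^(1/4) = 2.800.

2.80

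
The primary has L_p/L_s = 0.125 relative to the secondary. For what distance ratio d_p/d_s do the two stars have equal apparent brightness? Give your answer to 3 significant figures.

0.354

Equal flux requires L_p/d_p² = L_s/d_s², so d_p/d_s = √(L_p/L_s)
= √(0.125) = 0.3536.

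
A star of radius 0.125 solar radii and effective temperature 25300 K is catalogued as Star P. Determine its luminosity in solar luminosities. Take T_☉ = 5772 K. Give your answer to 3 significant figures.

5.77 solar luminosities

L/L_☉ = (R/R_☉)² (T/T_☉)⁴ = (0.125)² × (25300/5772)⁴
       = 0.01562 × (4.383)⁴ = 0.01562 × 369.1 = 5.768.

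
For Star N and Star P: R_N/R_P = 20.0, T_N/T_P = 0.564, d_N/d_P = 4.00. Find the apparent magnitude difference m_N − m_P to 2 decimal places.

-1.01

L_N/L_P = (20.0)²(0.564)⁴ = 40.47.
F_N/F_P = (L_N/L_P)/(d_N/d_P)² = 40.47/16.00 = 2.530.
m_N − m_P = −2.5 log₁₀(2.530) = -1.01.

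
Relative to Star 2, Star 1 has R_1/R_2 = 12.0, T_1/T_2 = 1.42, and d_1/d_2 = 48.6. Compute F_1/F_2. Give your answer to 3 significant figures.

L_1/L_2 = (R_1/R_2)²(T_1/T_2)⁴ = (12.0)² × (1.42)⁴ = 585.5.
F_1/F_2 = (L_1/L_2)/(d_1/d_2)² = 585.5 / (48.6)² = 0.2479.

0.248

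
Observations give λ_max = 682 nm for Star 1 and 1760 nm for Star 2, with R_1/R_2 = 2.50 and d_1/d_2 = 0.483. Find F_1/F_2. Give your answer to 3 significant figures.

1.19×10^3

Wien's law: T_1/T_2 = λ_2/λ_1 = 1760/682 = 2.581.
L_1/L_2 = (R_1/R_2)²(T_1/T_2)⁴ = (2.50)²(2.581)⁴ = 277.2.
F_1/F_2 = (L_1/L_2)/(d_1/d_2)² = 277.2/(0.483)² = 1188.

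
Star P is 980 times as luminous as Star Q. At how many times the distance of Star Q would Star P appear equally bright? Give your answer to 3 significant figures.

Equal flux requires L_P/d_P² = L_Q/d_Q², so d_P/d_Q = √(L_P/L_Q)
= √(980) = 31.30.

31.3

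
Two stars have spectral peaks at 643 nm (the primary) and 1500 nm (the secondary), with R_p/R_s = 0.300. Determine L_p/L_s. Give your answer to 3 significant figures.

Wien's law gives T ∝ 1/λ_max, so T_p/T_s = λ_s/λ_p = 1500/643 = 2.333.
Then L ∝ R²T⁴ gives L_p/L_s = (0.300)² × (2.333)⁴ = 0.09000 × 29.62 = 2.665.

2.67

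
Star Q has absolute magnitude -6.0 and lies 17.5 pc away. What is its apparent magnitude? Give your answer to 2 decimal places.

m = M + 5 log₁₀(d/10 pc) = -6.0 + 5 log₁₀(17.5/10)
  = -6.0 + 5 × 0.243 = -6.0 + 1.22 = -4.78.

-4.78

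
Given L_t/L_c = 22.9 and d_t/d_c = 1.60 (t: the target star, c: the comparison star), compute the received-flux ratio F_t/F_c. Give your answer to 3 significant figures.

8.95

F = L/(4πd²), so F_t/F_c = (L_t/L_c) / (d_t/d_c)²
= 22.9 / (1.60)² = 22.9 / 2.560 = 8.945.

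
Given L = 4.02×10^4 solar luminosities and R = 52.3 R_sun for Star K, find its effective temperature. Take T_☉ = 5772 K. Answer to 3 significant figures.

1.13×10^4 K

T/T_☉ = (L/L_☉)^(1/4) / (R/R_☉)^(1/2)
T = 5772 × (4.02×10^4)^(1/4) / √(52.3) = 5772 × 14.16 / 7.232 = 1.130×10^4 K.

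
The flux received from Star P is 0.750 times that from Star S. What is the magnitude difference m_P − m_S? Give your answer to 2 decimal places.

m_P − m_S = −2.5 log₁₀(F_P/F_S) = −2.5 log₁₀(0.750) = −2.5 × (-0.125) = 0.312.

0.31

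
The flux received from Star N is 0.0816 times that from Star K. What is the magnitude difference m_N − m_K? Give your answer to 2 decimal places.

m_N − m_K = −2.5 log₁₀(F_N/F_K) = −2.5 log₁₀(0.0816) = −2.5 × (-1.088) = 2.721.

2.72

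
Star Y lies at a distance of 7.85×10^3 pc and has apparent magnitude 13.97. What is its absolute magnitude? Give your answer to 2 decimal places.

M = m − 5 log₁₀(d/10 pc) = 13.97 − 5 log₁₀(7.85×10^3/10)
  = 13.97 − 5 × 2.895 = 13.97 − 14.47 = -0.50.

-0.50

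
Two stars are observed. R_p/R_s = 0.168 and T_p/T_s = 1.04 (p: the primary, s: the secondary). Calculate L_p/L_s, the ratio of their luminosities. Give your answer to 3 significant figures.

0.0330

From the Stefan–Boltzmann law, L ∝ R²T⁴, so
L_p/L_s = (R_p/R_s)² (T_p/T_s)⁴ = (0.168)² × (1.04)⁴ = 0.02822 × 1.170 = 0.03302.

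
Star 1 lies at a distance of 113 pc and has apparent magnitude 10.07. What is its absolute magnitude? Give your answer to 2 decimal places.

M = m − 5 log₁₀(d/10 pc) = 10.07 − 5 log₁₀(113/10)
  = 10.07 − 5 × 1.053 = 10.07 − 5.27 = 4.80.

4.80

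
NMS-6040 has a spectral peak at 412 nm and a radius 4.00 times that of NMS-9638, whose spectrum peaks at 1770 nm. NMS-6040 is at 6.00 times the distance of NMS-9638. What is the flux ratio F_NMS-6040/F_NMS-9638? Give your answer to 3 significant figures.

Wien's law: T_NMS-6040/T_NMS-9638 = λ_NMS-9638/λ_NMS-6040 = 1770/412 = 4.296.
L_NMS-6040/L_NMS-9638 = (R_NMS-6040/R_NMS-9638)²(T_NMS-6040/T_NMS-9638)⁴ = (4.00)²(4.296)⁴ = 5450.
F_NMS-6040/F_NMS-9638 = (L_NMS-6040/L_NMS-9638)/(d_NMS-6040/d_NMS-9638)² = 5450/(6.00)² = 151.4.

151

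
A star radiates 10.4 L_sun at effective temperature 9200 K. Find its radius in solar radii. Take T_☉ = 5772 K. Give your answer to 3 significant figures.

R/R_☉ = √(L/L_☉) / (T/T_☉)² = √(10.4) / (1.594)²
       = 3.225 / 2.541 = 1.269.

1.27 solar radii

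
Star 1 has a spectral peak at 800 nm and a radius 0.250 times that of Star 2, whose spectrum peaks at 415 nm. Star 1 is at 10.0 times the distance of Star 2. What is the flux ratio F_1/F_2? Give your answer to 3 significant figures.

Wien's law: T_1/T_2 = λ_2/λ_1 = 415/800 = 0.5188.
L_1/L_2 = (R_1/R_2)²(T_1/T_2)⁴ = (0.250)²(0.5188)⁴ = 0.004526.
F_1/F_2 = (L_1/L_2)/(d_1/d_2)² = 0.004526/(10.0)² = 4.526×10^-5.

4.53×10^-5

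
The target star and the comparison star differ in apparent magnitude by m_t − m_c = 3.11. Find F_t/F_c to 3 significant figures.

0.0570

F_t/F_c = 10^(−(m_t − m_c)/2.5) = 10^(-3.11/2.5) = 10^-1.244 = 0.05702.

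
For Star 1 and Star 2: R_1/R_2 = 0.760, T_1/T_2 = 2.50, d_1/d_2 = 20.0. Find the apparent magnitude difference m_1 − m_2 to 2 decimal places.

3.12

L_1/L_2 = (0.760)²(2.50)⁴ = 22.56.
F_1/F_2 = (L_1/L_2)/(d_1/d_2)² = 22.56/400.0 = 0.05641.
m_1 − m_2 = −2.5 log₁₀(0.05641) = 3.12.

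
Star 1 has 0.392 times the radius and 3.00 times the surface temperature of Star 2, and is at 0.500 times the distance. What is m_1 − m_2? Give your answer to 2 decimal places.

L_1/L_2 = (0.392)²(3.00)⁴ = 12.45.
F_1/F_2 = (L_1/L_2)/(d_1/d_2)² = 12.45/0.2500 = 49.79.
m_1 − m_2 = −2.5 log₁₀(49.79) = -4.24.

-4.24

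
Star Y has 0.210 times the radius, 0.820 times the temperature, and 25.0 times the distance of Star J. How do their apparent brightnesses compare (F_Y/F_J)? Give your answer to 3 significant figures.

L_Y/L_J = (R_Y/R_J)²(T_Y/T_J)⁴ = (0.210)² × (0.820)⁴ = 0.01994.
F_Y/F_J = (L_Y/L_J)/(d_Y/d_J)² = 0.01994 / (25.0)² = 3.190×10^-5.

3.19×10^-5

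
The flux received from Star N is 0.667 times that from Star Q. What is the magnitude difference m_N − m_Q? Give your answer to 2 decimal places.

m_N − m_Q = −2.5 log₁₀(F_N/F_Q) = −2.5 log₁₀(0.667) = −2.5 × (-0.176) = 0.440.

0.44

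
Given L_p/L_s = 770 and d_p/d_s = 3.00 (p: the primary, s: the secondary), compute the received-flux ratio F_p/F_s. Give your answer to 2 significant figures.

F = L/(4πd²), so F_p/F_s = (L_p/L_s) / (d_p/d_s)²
= 770 / (3.00)² = 770 / 9.000 = 85.56.

86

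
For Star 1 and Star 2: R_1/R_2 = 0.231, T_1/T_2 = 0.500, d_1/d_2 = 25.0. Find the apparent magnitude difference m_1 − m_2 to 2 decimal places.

L_1/L_2 = (0.231)²(0.500)⁴ = 0.003335.
F_1/F_2 = (L_1/L_2)/(d_1/d_2)² = 0.003335/625.0 = 5.336×10^-6.
m_1 − m_2 = −2.5 log₁₀(5.336×10^-6) = 13.18.

13.18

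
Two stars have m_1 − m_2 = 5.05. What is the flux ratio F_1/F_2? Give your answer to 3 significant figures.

F_1/F_2 = 10^(−(m_1 − m_2)/2.5) = 10^(-5.05/2.5) = 10^-2.020 = 0.009550.

0.00955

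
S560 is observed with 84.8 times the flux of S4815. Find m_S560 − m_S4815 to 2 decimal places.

m_S560 − m_S4815 = −2.5 log₁₀(F_S560/F_S4815) = −2.5 log₁₀(84.8) = −2.5 × (1.928) = -4.821.

-4.82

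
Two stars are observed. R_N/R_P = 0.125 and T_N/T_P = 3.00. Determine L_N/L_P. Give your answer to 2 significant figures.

1.3

From the Stefan–Boltzmann law, L ∝ R²T⁴, so
L_N/L_P = (R_N/R_P)² (T_N/T_P)⁴ = (0.125)² × (3.00)⁴ = 0.01562 × 81.00 = 1.266.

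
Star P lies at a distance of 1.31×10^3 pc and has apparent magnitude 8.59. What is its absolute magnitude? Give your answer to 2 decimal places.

-2.00

M = m − 5 log₁₀(d/10 pc) = 8.59 − 5 log₁₀(1.31×10^3/10)
  = 8.59 − 5 × 2.117 = 8.59 − 10.59 = -2.00.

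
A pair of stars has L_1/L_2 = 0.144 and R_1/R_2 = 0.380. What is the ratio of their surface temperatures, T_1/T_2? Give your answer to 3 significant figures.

L ∝ R²T⁴ gives T ∝ (L/R²)^(1/4), so
T_1/T_2 = (0.144 / 0.380²)^(1/4) = (0.9972)^(1/4) = 0.9993.

0.999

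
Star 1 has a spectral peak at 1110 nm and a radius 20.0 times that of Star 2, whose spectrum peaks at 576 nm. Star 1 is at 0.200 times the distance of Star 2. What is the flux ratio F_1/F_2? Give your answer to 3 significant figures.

Wien's law: T_1/T_2 = λ_2/λ_1 = 576/1110 = 0.5189.
L_1/L_2 = (R_1/R_2)²(T_1/T_2)⁴ = (20.0)²(0.5189)⁴ = 29.00.
F_1/F_2 = (L_1/L_2)/(d_1/d_2)² = 29.00/(0.200)² = 725.1.

725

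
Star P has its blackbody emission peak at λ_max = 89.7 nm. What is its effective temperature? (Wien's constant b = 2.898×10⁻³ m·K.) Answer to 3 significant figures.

T = b/λ_max = 2.898×10⁻³ / (89.7×10⁻⁹) = 3.231×10^4 K.

3.23×10^4 K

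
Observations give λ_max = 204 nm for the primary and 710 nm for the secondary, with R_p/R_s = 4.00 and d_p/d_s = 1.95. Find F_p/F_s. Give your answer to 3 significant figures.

617

Wien's law: T_p/T_s = λ_s/λ_p = 710/204 = 3.480.
L_p/L_s = (R_p/R_s)²(T_p/T_s)⁴ = (4.00)²(3.480)⁴ = 2348.
F_p/F_s = (L_p/L_s)/(d_p/d_s)² = 2348/(1.95)² = 617.4.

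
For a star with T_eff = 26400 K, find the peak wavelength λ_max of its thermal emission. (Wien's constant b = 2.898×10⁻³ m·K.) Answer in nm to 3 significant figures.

110 nm

λ_max = b/T = 2.898×10⁻³ / 26400 = 1.10×10^-7 m = 109.8 nm.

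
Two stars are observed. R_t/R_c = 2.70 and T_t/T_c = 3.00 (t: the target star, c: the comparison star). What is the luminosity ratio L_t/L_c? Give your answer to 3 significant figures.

From the Stefan–Boltzmann law, L ∝ R²T⁴, so
L_t/L_c = (R_t/R_c)² (T_t/T_c)⁴ = (2.70)² × (3.00)⁴ = 7.290 × 81.00 = 590.5.

590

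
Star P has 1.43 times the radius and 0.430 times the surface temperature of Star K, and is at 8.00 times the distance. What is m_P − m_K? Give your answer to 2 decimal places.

L_P/L_K = (1.43)²(0.430)⁴ = 0.06991.
F_P/F_K = (L_P/L_K)/(d_P/d_K)² = 0.06991/64.00 = 0.001092.
m_P − m_K = −2.5 log₁₀(0.001092) = 7.40.

7.40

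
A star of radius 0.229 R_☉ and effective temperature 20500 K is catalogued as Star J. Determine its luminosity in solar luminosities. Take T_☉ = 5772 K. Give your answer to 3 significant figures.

L/L_☉ = (R/R_☉)² (T/T_☉)⁴ = (0.229)² × (20500/5772)⁴
       = 0.05244 × (3.552)⁴ = 0.05244 × 159.1 = 8.344.

8.34 solar luminosities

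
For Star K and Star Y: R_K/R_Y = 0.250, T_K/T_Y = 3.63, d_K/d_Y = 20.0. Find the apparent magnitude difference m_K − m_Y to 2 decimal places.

3.92

L_K/L_Y = (0.250)²(3.63)⁴ = 10.85.
F_K/F_Y = (L_K/L_Y)/(d_K/d_Y)² = 10.85/400.0 = 0.02713.
m_K − m_Y = −2.5 log₁₀(0.02713) = 3.92.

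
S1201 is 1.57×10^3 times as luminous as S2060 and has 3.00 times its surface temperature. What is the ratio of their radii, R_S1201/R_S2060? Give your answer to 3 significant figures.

L ∝ R²T⁴ gives R ∝ √L / T², so
R_S1201/R_S2060 = √(1.57×10^3) / (3.00)² = 39.62 / 9.000 = 4.403.

4.40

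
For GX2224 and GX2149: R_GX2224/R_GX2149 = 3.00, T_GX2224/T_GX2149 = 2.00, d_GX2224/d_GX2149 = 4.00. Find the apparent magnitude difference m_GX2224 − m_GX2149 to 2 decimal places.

-2.39

L_GX2224/L_GX2149 = (3.00)²(2.00)⁴ = 144.0.
F_GX2224/F_GX2149 = (L_GX2224/L_GX2149)/(d_GX2224/d_GX2149)² = 144.0/16.00 = 9.000.
m_GX2224 − m_GX2149 = −2.5 log₁₀(9.000) = -2.39.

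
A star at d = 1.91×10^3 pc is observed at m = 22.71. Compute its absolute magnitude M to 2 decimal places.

11.30

M = m − 5 log₁₀(d/10 pc) = 22.71 − 5 log₁₀(1.91×10^3/10)
  = 22.71 − 5 × 2.281 = 22.71 − 11.41 = 11.30.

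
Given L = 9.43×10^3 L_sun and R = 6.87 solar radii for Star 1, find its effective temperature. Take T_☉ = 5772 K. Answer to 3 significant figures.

2.17×10^4 K

T/T_☉ = (L/L_☉)^(1/4) / (R/R_☉)^(1/2)
T = 5772 × (9.43×10^3)^(1/4) / √(6.87) = 5772 × 9.854 / 2.621 = 2.170×10^4 K.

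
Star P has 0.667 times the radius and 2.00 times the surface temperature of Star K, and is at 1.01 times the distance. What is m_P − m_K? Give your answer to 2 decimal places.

L_P/L_K = (0.667)²(2.00)⁴ = 7.118.
F_P/F_K = (L_P/L_K)/(d_P/d_K)² = 7.118/1.020 = 6.978.
m_P − m_K = −2.5 log₁₀(6.978) = -2.11.

-2.11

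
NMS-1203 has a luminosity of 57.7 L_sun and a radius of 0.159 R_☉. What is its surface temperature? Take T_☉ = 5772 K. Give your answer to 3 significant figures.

3.99×10^4 K

T/T_☉ = (L/L_☉)^(1/4) / (R/R_☉)^(1/2)
T = 5772 × (57.7)^(1/4) / √(0.159) = 5772 × 2.756 / 0.3987 = 3.990×10^4 K.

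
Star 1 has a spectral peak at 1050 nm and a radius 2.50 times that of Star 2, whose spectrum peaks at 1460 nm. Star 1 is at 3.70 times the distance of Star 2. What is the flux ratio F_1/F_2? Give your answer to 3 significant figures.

Wien's law: T_1/T_2 = λ_2/λ_1 = 1460/1050 = 1.390.
L_1/L_2 = (R_1/R_2)²(T_1/T_2)⁴ = (2.50)²(1.390)⁴ = 23.36.
F_1/F_2 = (L_1/L_2)/(d_1/d_2)² = 23.36/(3.70)² = 1.707.

1.71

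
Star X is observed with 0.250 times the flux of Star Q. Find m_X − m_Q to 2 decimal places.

m_X − m_Q = −2.5 log₁₀(F_X/F_Q) = −2.5 log₁₀(0.250) = −2.5 × (-0.602) = 1.505.

1.51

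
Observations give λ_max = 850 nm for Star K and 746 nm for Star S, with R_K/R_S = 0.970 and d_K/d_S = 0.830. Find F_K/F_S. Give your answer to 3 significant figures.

0.810

Wien's law: T_K/T_S = λ_S/λ_K = 746/850 = 0.8776.
L_K/L_S = (R_K/R_S)²(T_K/T_S)⁴ = (0.970)²(0.8776)⁴ = 0.5582.
F_K/F_S = (L_K/L_S)/(d_K/d_S)² = 0.5582/(0.830)² = 0.8103.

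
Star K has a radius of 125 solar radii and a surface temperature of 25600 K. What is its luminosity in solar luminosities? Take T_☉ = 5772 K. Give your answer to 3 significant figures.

6.05×10^6 solar luminosities

L/L_☉ = (R/R_☉)² (T/T_☉)⁴ = (125)² × (25600/5772)⁴
       = 1.562×10^4 × (4.435)⁴ = 1.562×10^4 × 386.9 = 6.046×10^6.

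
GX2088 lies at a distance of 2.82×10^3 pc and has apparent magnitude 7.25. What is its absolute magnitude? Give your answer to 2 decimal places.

-5.00

M = m − 5 log₁₀(d/10 pc) = 7.25 − 5 log₁₀(2.82×10^3/10)
  = 7.25 − 5 × 2.450 = 7.25 − 12.25 = -5.00.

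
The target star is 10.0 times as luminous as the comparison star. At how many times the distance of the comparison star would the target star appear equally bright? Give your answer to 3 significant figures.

3.16

Equal flux requires L_t/d_t² = L_c/d_c², so d_t/d_c = √(L_t/L_c)
= √(10.0) = 3.162.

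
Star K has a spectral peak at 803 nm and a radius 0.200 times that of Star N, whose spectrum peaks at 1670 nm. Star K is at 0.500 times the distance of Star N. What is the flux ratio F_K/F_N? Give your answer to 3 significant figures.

2.99

Wien's law: T_K/T_N = λ_N/λ_K = 1670/803 = 2.080.
L_K/L_N = (R_K/R_N)²(T_K/T_N)⁴ = (0.200)²(2.080)⁴ = 0.7483.
F_K/F_N = (L_K/L_N)/(d_K/d_N)² = 0.7483/(0.500)² = 2.993.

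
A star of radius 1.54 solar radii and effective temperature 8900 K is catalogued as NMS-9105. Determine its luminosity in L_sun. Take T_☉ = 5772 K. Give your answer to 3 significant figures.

13.4 L_sun

L/L_☉ = (R/R_☉)² (T/T_☉)⁴ = (1.54)² × (8900/5772)⁴
       = 2.372 × (1.542)⁴ = 2.372 × 5.653 = 13.41.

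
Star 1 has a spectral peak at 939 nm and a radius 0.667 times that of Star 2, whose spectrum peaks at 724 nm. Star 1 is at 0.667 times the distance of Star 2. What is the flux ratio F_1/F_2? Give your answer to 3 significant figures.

Wien's law: T_1/T_2 = λ_2/λ_1 = 724/939 = 0.7710.
L_1/L_2 = (R_1/R_2)²(T_1/T_2)⁴ = (0.667)²(0.7710)⁴ = 0.1572.
F_1/F_2 = (L_1/L_2)/(d_1/d_2)² = 0.1572/(0.667)² = 0.3534.

0.353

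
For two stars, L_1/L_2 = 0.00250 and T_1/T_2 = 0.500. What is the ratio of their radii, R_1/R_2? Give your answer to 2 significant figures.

0.20

L ∝ R²T⁴ gives R ∝ √L / T², so
R_1/R_2 = √(0.00250) / (0.500)² = 0.05000 / 0.2500 = 0.2000.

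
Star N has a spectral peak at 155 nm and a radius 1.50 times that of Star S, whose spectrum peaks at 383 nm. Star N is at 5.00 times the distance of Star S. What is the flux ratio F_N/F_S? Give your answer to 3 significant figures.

3.36

Wien's law: T_N/T_S = λ_S/λ_N = 383/155 = 2.471.
L_N/L_S = (R_N/R_S)²(T_N/T_S)⁴ = (1.50)²(2.471)⁴ = 83.88.
F_N/F_S = (L_N/L_S)/(d_N/d_S)² = 83.88/(5.00)² = 3.355.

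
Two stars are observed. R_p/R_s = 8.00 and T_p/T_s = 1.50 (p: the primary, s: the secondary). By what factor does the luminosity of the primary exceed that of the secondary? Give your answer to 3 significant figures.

324

From the Stefan–Boltzmann law, L ∝ R²T⁴, so
L_p/L_s = (R_p/R_s)² (T_p/T_s)⁴ = (8.00)² × (1.50)⁴ = 64.00 × 5.062 = 324.0.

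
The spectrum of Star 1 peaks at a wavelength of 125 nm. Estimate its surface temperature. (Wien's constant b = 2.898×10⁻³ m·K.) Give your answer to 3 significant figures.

T = b/λ_max = 2.898×10⁻³ / (125×10⁻⁹) = 2.318×10^4 K.

2.32×10^4 K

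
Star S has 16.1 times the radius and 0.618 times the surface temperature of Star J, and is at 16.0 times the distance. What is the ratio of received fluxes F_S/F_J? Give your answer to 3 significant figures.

L_S/L_J = (R_S/R_J)²(T_S/T_J)⁴ = (16.1)² × (0.618)⁴ = 37.81.
F_S/F_J = (L_S/L_J)/(d_S/d_J)² = 37.81 / (16.0)² = 0.1477.

0.148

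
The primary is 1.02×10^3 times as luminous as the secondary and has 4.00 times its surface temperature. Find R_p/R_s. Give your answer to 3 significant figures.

L ∝ R²T⁴ gives R ∝ √L / T², so
R_p/R_s = √(1.02×10^3) / (4.00)² = 31.94 / 16.00 = 1.996.

2.00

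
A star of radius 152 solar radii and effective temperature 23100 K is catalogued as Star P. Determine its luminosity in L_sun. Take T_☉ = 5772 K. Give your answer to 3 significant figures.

5.93×10^6 L_sun

L/L_☉ = (R/R_☉)² (T/T_☉)⁴ = (152)² × (23100/5772)⁴
       = 2.310×10^4 × (4.002)⁴ = 2.310×10^4 × 256.5 = 5.927×10^6.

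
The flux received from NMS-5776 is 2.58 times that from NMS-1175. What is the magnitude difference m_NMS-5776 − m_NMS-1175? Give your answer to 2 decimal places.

-1.03

m_NMS-5776 − m_NMS-1175 = −2.5 log₁₀(F_NMS-5776/F_NMS-1175) = −2.5 log₁₀(2.58) = −2.5 × (0.412) = -1.029.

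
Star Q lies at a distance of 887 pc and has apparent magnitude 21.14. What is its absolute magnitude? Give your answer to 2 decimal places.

M = m − 5 log₁₀(d/10 pc) = 21.14 − 5 log₁₀(887/10)
  = 21.14 − 5 × 1.948 = 21.14 − 9.74 = 11.40.

11.40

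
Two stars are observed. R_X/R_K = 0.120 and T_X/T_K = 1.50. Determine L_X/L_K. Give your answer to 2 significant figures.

From the Stefan–Boltzmann law, L ∝ R²T⁴, so
L_X/L_K = (R_X/R_K)² (T_X/T_K)⁴ = (0.120)² × (1.50)⁴ = 0.01440 × 5.062 = 0.07290.

0.073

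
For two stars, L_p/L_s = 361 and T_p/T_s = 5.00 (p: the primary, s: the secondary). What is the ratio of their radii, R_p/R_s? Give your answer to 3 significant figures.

L ∝ R²T⁴ gives R ∝ √L / T², so
R_p/R_s = √(361) / (5.00)² = 19.00 / 25.00 = 0.7600.

0.760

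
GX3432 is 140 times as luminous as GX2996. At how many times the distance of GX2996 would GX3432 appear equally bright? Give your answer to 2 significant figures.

Equal flux requires L_GX3432/d_GX3432² = L_GX2996/d_GX2996², so d_GX3432/d_GX2996 = √(L_GX3432/L_GX2996)
= √(140) = 11.83.

12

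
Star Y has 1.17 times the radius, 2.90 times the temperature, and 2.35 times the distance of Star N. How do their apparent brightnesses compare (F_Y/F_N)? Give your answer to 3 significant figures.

17.5

L_Y/L_N = (R_Y/R_N)²(T_Y/T_N)⁴ = (1.17)² × (2.90)⁴ = 96.82.
F_Y/F_N = (L_Y/L_N)/(d_Y/d_N)² = 96.82 / (2.35)² = 17.53.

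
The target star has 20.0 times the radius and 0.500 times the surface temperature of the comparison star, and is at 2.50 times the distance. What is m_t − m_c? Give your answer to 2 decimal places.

-1.51

L_t/L_c = (20.0)²(0.500)⁴ = 25.00.
F_t/F_c = (L_t/L_c)/(d_t/d_c)² = 25.00/6.250 = 4.000.
m_t − m_c = −2.5 log₁₀(4.000) = -1.51.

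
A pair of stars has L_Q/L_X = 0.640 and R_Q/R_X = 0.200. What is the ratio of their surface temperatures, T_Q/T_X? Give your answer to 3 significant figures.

2.00

L ∝ R²T⁴ gives T ∝ (L/R²)^(1/4), so
T_Q/T_X = (0.640 / 0.200²)^(1/4) = (16.00)^(1/4) = 2.000.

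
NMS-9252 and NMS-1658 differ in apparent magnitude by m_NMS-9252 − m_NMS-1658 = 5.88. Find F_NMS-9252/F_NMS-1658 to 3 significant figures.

0.00445

F_NMS-9252/F_NMS-1658 = 10^(−(m_NMS-9252 − m_NMS-1658)/2.5) = 10^(-5.88/2.5) = 10^-2.352 = 0.004446.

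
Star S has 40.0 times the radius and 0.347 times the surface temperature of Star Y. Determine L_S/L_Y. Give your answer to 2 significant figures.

From the Stefan–Boltzmann law, L ∝ R²T⁴, so
L_S/L_Y = (R_S/R_Y)² (T_S/T_Y)⁴ = (40.0)² × (0.347)⁴ = 1600 × 0.01450 = 23.20.

23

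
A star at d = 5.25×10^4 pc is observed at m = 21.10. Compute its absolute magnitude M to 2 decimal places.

2.50

M = m − 5 log₁₀(d/10 pc) = 21.10 − 5 log₁₀(5.25×10^4/10)
  = 21.10 − 5 × 3.720 = 21.10 − 18.60 = 2.50.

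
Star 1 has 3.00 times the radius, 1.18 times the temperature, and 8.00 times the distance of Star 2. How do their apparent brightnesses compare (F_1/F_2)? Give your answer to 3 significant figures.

0.273

L_1/L_2 = (R_1/R_2)²(T_1/T_2)⁴ = (3.00)² × (1.18)⁴ = 17.45.
F_1/F_2 = (L_1/L_2)/(d_1/d_2)² = 17.45 / (8.00)² = 0.2726.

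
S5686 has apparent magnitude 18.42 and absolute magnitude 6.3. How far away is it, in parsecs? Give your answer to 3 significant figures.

m − M = 5 log₁₀(d/10 pc)
18.42 − (6.3) = 12.12 = 5 log₁₀(d/10)
d = 10 × 10^(12.12/5) = 10 × 10^2.424 = 2655 pc.

2.65×10^3 pc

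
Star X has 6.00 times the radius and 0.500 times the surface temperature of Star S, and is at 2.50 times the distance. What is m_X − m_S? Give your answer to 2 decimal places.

L_X/L_S = (6.00)²(0.500)⁴ = 2.250.
F_X/F_S = (L_X/L_S)/(d_X/d_S)² = 2.250/6.250 = 0.3600.
m_X − m_S = −2.5 log₁₀(0.3600) = 1.11.

1.11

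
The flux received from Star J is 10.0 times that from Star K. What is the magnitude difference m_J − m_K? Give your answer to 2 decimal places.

m_J − m_K = −2.5 log₁₀(F_J/F_K) = −2.5 log₁₀(10.0) = −2.5 × (1.000) = -2.500.

-2.50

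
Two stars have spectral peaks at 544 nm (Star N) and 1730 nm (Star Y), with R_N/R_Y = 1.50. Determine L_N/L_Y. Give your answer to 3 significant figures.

Wien's law gives T ∝ 1/λ_max, so T_N/T_Y = λ_Y/λ_N = 1730/544 = 3.180.
Then L ∝ R²T⁴ gives L_N/L_Y = (1.50)² × (3.180)⁴ = 2.250 × 102.3 = 230.1.

230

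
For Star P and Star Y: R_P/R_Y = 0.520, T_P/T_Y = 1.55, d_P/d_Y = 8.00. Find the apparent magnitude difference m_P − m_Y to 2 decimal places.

L_P/L_Y = (0.520)²(1.55)⁴ = 1.561.
F_P/F_Y = (L_P/L_Y)/(d_P/d_Y)² = 1.561/64.00 = 0.02439.
m_P − m_Y = −2.5 log₁₀(0.02439) = 4.03.

4.03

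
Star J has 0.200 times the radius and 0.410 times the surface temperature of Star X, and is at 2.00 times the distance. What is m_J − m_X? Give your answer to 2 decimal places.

8.87

L_J/L_X = (0.200)²(0.410)⁴ = 0.001130.
F_J/F_X = (L_J/L_X)/(d_J/d_X)² = 0.001130/4.000 = 2.826×10^-4.
m_J − m_X = −2.5 log₁₀(2.826×10^-4) = 8.87.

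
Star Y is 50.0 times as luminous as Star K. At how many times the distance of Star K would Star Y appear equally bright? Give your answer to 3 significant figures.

Equal flux requires L_Y/d_Y² = L_K/d_K², so d_Y/d_K = √(L_Y/L_K)
= √(50.0) = 7.071.

7.07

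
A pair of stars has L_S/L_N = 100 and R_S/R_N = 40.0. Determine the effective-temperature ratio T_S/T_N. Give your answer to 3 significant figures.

L ∝ R²T⁴ gives T ∝ (L/R²)^(1/4), so
T_S/T_N = (100 / 40.0²)^(1/4) = (0.06250)^(1/4) = 0.5000.

0.500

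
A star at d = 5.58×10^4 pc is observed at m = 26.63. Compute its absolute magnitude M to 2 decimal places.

M = m − 5 log₁₀(d/10 pc) = 26.63 − 5 log₁₀(5.58×10^4/10)
  = 26.63 − 5 × 3.747 = 26.63 − 18.73 = 7.90.

7.90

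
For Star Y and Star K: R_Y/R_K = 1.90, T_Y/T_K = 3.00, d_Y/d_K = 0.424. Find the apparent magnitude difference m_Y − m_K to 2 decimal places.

-8.03

L_Y/L_K = (1.90)²(3.00)⁴ = 292.4.
F_Y/F_K = (L_Y/L_K)/(d_Y/d_K)² = 292.4/0.1798 = 1627.
m_Y − m_K = −2.5 log₁₀(1627) = -8.03.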